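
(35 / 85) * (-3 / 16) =-21 / 272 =-0.08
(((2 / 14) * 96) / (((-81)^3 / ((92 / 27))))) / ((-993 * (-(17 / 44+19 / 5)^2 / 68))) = -9689292800 / 28200974442734079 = -0.00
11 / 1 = 11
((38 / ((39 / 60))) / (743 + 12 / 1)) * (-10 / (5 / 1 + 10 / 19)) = -5776 / 41223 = -0.14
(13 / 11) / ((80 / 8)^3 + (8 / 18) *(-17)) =117 / 98252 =0.00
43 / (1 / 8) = 344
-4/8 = -1/2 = -0.50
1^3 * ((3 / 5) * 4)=12 / 5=2.40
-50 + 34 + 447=431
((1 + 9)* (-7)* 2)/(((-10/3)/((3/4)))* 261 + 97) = 140/1063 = 0.13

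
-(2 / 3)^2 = -4 / 9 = -0.44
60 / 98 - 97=-4723 / 49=-96.39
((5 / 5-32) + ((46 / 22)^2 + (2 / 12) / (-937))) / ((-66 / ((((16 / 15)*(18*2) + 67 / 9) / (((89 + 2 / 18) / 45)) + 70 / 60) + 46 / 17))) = 2502731019620 / 229548629673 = 10.90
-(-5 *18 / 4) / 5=9 / 2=4.50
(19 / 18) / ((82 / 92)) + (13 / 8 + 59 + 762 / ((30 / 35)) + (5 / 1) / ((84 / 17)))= 19668433 / 20664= 951.82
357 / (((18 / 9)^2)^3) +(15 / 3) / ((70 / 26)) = 3331 / 448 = 7.44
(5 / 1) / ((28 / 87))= 435 / 28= 15.54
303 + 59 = 362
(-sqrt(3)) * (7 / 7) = -sqrt(3) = -1.73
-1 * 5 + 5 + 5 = 5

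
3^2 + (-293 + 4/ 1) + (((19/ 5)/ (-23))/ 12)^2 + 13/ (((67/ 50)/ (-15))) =-54294419813/ 127594800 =-425.52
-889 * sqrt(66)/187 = -38.62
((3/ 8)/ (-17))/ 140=-3/ 19040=-0.00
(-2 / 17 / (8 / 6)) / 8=-3 / 272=-0.01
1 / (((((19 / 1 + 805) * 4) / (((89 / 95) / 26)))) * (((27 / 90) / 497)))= 44233 / 2442336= 0.02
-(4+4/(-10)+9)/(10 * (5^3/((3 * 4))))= -378/3125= -0.12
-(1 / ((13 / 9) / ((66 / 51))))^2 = -0.80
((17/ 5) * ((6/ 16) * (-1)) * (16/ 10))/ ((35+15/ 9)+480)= -153/ 38750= -0.00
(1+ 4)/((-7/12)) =-60/7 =-8.57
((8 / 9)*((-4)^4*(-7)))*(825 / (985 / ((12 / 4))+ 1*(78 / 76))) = -149811200 / 37547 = -3989.96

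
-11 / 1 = -11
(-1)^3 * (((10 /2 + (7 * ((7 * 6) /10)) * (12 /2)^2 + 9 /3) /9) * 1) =-5332 /45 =-118.49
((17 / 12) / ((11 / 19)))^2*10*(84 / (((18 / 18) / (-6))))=-3651515 / 121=-30177.81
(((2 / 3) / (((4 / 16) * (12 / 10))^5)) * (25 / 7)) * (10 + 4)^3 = 1960000000 / 729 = 2688614.54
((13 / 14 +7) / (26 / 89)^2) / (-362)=-879231 / 3425968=-0.26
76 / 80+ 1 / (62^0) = 39 / 20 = 1.95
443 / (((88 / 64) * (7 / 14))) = 7088 / 11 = 644.36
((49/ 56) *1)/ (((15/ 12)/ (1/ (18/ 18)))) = 7/ 10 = 0.70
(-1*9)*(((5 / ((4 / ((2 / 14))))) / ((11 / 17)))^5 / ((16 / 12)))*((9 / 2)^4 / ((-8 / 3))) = 2358031949803125 / 1419134452105216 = 1.66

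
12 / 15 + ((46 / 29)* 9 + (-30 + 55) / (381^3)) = 120899665051 / 8019419445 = 15.08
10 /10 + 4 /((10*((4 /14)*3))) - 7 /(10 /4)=-4 /3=-1.33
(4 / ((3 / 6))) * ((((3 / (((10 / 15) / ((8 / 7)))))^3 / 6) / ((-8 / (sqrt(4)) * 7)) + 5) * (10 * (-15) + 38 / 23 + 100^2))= 18237614944 / 55223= 330253.97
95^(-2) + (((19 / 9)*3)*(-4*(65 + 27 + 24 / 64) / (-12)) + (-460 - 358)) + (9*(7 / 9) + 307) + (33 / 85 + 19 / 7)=-23652807097 / 77326200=-305.88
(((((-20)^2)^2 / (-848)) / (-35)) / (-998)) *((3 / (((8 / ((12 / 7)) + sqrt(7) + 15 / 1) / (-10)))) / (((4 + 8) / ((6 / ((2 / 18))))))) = 11947500 / 316385461 -607500 *sqrt(7) / 316385461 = 0.03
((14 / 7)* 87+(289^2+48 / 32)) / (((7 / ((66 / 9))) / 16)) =29461168 / 21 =1402912.76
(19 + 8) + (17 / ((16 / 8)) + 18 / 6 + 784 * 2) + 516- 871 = 2503 / 2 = 1251.50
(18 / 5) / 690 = 3 / 575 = 0.01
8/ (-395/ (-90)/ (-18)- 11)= -2592/ 3643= -0.71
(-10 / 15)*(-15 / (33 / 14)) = 140 / 33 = 4.24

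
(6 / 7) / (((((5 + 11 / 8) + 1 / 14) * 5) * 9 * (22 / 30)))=16 / 3971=0.00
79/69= 1.14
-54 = -54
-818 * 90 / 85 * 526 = -7744824 / 17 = -455577.88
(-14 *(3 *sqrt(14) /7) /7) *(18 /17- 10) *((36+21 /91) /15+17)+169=169+1150944 *sqrt(14) /7735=725.75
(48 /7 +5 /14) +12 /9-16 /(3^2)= 853 /126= 6.77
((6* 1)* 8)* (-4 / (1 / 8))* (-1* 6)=9216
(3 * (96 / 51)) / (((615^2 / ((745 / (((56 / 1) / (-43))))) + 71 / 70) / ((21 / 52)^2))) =-1186704540 / 850619174119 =-0.00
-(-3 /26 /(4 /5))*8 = 15 /13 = 1.15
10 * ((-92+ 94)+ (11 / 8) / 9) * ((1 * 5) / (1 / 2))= 215.28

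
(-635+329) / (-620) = 153 / 310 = 0.49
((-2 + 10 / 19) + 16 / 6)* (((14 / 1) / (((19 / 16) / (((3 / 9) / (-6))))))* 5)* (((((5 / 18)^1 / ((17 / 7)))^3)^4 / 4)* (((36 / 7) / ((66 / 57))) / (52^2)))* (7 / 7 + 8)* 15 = -84480512701416015625 / 77798044705051104928603442251776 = -0.00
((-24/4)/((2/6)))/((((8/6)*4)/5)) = -135/8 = -16.88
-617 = -617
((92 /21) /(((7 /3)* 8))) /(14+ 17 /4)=46 /3577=0.01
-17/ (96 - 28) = -0.25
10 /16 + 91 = 733 /8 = 91.62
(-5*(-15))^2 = 5625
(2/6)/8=1/24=0.04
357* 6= 2142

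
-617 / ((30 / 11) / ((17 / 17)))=-6787 / 30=-226.23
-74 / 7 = -10.57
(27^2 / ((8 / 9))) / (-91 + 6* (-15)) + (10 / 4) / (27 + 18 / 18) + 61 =286637 / 5068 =56.56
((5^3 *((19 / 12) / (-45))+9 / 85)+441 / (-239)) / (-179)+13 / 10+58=23302329791 / 392729580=59.33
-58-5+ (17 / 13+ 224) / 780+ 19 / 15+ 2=-602767 / 10140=-59.44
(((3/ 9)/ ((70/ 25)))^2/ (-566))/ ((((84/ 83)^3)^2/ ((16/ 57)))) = -8173509334225/ 1249526874833491968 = -0.00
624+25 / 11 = 6889 / 11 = 626.27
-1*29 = -29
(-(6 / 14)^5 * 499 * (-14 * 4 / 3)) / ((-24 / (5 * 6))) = -404190 / 2401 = -168.34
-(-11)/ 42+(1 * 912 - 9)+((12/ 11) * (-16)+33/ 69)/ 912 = 1458875207/ 1615152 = 903.24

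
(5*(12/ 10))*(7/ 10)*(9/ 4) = 189/ 20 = 9.45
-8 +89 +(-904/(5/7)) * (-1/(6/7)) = 23363/15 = 1557.53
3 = 3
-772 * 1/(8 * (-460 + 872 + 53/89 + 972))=-17177/246458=-0.07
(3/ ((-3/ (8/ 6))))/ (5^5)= -4/ 9375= -0.00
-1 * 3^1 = -3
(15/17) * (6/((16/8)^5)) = 45/272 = 0.17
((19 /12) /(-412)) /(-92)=19 /454848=0.00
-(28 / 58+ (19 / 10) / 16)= -2791 / 4640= -0.60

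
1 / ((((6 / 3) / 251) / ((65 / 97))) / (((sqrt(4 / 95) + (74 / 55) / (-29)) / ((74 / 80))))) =-130520 / 30943 + 130520* sqrt(95) / 68191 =14.44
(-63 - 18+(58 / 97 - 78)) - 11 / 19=-293002 / 1843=-158.98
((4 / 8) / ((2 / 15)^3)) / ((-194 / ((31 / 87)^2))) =-360375 / 2610464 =-0.14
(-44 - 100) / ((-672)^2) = -1 / 3136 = -0.00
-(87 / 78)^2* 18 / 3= -2523 / 338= -7.46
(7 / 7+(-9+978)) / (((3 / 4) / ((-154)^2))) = 92018080 / 3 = 30672693.33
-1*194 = -194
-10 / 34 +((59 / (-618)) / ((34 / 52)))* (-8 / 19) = -23219 / 99807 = -0.23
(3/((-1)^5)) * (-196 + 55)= 423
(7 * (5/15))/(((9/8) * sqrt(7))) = 8 * sqrt(7)/27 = 0.78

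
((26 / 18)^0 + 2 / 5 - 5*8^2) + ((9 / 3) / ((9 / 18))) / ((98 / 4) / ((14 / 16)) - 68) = -1275 / 4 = -318.75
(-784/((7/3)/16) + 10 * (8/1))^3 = -148540174336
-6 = -6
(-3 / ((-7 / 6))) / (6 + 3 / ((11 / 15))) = 66 / 259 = 0.25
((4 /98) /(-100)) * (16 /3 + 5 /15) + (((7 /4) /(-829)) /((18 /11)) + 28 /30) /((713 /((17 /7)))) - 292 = -15222788563903 /52132991400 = -292.00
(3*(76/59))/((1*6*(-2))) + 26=1515/59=25.68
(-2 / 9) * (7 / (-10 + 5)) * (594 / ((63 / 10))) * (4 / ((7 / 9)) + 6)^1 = 2288 / 7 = 326.86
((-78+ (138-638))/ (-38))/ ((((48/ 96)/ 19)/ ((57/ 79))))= 32946/ 79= 417.04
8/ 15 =0.53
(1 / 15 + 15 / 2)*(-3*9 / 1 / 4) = -2043 / 40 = -51.08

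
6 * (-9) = -54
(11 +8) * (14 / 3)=88.67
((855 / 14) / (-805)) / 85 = -171 / 191590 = -0.00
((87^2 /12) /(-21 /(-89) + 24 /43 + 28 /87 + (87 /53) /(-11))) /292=489737680641 /219171116672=2.23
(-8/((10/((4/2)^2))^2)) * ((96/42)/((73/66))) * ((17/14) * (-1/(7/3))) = 861696/625975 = 1.38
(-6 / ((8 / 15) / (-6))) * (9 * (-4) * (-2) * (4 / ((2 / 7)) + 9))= 111780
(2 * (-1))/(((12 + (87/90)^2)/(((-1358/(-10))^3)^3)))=-315545815235728527661930824/129921875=-2428735078182396364.45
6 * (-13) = -78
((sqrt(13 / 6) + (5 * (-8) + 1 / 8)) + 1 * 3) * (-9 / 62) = 2655 / 496 - 3 * sqrt(78) / 124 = 5.14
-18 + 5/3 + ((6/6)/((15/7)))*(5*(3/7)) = -46/3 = -15.33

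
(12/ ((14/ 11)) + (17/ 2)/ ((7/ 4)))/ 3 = 100/ 21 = 4.76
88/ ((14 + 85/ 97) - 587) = -1067/ 6937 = -0.15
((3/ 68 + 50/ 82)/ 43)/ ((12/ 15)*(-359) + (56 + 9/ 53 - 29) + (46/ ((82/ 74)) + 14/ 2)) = -483095/ 6719770132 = -0.00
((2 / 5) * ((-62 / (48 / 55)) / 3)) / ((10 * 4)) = -341 / 1440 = -0.24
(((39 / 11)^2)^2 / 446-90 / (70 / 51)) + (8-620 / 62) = -3072441991 / 45709202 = -67.22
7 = 7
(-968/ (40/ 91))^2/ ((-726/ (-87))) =29058029/ 50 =581160.58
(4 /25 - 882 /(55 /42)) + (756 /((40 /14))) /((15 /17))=-102709 /275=-373.49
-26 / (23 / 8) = -208 / 23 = -9.04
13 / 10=1.30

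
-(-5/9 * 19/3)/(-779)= -5/1107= -0.00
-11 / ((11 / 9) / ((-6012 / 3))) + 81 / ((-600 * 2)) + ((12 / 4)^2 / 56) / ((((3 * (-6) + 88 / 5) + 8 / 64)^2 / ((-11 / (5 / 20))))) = 552626721 / 30800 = 17942.43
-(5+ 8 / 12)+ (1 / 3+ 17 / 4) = -13 / 12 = -1.08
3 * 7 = 21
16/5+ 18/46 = 413/115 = 3.59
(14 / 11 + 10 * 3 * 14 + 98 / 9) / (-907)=-42784 / 89793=-0.48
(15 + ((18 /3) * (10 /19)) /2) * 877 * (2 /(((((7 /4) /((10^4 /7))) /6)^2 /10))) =45463680000000000 /6517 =6976166947982.20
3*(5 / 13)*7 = 105 / 13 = 8.08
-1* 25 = -25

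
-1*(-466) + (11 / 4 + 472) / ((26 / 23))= 92141 / 104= 885.97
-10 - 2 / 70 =-351 / 35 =-10.03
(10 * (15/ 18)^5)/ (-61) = -15625/ 237168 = -0.07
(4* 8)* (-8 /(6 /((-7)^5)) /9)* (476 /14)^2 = 2486898176 /27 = 92107339.85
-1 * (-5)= 5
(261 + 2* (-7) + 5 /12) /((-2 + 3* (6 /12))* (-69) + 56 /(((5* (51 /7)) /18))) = 252365 /63414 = 3.98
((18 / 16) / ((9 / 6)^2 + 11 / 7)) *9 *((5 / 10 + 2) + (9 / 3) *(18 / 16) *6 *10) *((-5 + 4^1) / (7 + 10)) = -116235 / 3638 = -31.95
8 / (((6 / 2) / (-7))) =-56 / 3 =-18.67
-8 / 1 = -8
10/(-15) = -2/3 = -0.67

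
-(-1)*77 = 77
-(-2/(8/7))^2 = -49/16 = -3.06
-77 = -77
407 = 407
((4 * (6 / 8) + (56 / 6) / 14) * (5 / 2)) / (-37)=-55 / 222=-0.25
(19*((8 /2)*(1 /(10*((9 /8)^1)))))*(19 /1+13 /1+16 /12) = 6080 /27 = 225.19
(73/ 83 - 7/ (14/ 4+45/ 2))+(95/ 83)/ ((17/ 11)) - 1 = 12873/ 36686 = 0.35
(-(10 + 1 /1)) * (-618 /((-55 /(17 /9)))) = -3502 /15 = -233.47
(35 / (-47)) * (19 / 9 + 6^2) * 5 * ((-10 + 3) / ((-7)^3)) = -1225 / 423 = -2.90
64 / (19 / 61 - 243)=-976 / 3701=-0.26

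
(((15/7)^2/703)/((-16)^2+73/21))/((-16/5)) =-3375/429032464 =-0.00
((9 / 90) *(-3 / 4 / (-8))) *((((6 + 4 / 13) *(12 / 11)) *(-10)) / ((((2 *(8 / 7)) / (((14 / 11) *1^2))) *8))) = -18081 / 402688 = -0.04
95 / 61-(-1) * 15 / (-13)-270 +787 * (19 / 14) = 8864669 / 11102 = 798.47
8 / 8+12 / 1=13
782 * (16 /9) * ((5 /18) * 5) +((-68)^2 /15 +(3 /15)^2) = 4534321 /2025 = 2239.17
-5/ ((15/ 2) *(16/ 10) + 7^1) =-5/ 19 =-0.26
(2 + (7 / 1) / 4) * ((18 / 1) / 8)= 135 / 16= 8.44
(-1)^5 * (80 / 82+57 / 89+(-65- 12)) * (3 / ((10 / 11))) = 4538754 / 18245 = 248.77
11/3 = 3.67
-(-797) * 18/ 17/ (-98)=-7173/ 833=-8.61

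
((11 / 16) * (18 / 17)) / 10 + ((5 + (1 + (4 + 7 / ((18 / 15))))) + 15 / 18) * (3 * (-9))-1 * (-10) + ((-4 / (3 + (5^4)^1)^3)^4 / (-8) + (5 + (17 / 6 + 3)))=-429.09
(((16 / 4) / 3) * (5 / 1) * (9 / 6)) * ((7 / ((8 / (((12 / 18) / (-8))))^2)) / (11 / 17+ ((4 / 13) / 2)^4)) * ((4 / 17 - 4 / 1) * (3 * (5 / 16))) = -4998175 / 120746112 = -0.04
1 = 1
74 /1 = 74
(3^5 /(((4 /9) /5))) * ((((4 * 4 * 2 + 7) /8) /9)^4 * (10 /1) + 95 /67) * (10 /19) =17095924125 /5214208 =3278.72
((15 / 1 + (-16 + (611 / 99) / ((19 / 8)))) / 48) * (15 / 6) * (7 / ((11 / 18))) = 105245 / 110352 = 0.95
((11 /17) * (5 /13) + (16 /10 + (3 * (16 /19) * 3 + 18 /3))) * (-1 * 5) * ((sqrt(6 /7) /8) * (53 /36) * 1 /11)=-5722357 * sqrt(42) /31039008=-1.19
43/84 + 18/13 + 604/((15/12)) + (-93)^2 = 49872167/5460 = 9134.10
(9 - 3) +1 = 7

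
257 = 257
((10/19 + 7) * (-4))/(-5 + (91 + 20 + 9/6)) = -1144/4085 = -0.28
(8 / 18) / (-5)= -4 / 45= -0.09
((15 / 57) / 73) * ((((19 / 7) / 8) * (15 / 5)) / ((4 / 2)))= 15 / 8176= 0.00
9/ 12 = 3/ 4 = 0.75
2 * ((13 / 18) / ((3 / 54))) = 26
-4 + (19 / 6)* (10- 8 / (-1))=53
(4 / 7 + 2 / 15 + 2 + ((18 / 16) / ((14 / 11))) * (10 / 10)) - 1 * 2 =2669 / 1680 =1.59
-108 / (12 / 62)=-558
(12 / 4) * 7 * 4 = 84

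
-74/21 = -3.52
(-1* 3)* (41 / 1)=-123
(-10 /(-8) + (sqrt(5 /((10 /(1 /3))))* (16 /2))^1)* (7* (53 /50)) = 371 /40 + 742* sqrt(6) /75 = 33.51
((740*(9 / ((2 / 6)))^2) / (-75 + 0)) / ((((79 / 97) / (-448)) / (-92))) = -143782345728 / 395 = -364005938.55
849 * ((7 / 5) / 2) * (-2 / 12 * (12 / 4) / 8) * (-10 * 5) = 29715 / 16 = 1857.19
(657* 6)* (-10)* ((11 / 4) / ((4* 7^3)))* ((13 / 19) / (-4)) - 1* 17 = -363359 / 104272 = -3.48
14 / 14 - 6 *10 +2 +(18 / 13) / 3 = -735 / 13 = -56.54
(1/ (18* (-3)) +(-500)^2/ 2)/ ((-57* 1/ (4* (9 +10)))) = -13499998/ 81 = -166666.64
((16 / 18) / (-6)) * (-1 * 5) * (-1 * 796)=-15920 / 27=-589.63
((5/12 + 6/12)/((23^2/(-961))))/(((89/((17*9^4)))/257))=-536341.29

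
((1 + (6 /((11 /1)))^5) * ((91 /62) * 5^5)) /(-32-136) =-6858596875 /239643888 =-28.62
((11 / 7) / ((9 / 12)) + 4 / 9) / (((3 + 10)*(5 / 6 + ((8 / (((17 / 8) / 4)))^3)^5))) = 915975376483141053760 / 2177275457095692203723643430050102972933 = 0.00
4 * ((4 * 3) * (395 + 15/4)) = 19140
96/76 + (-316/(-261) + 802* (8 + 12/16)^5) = 104442853509341/2539008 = 41135299.10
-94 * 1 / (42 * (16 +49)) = -0.03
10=10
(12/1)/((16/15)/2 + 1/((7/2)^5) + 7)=3025260/1899671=1.59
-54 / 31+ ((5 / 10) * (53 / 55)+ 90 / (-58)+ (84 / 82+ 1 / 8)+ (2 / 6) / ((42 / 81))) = -115750149 / 113525720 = -1.02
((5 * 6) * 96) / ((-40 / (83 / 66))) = -996 / 11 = -90.55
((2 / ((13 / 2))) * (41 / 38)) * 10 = 820 / 247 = 3.32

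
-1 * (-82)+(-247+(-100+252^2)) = 63239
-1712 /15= -114.13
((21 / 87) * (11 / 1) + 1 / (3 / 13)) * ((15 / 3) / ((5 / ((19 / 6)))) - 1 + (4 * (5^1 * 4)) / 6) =9424 / 87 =108.32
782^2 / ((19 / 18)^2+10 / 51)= 3368274192 / 7217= 466713.90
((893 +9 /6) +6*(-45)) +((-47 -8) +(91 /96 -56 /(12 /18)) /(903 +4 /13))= 641909647 /1127328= 569.41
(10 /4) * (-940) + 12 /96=-18799 /8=-2349.88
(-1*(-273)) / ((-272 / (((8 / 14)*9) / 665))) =-351 / 45220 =-0.01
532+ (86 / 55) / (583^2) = 9945152226 / 18693895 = 532.00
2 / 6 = 1 / 3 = 0.33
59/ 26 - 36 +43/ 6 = -1036/ 39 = -26.56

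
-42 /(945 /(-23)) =46 /45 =1.02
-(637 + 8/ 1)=-645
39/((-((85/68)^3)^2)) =-159744/15625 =-10.22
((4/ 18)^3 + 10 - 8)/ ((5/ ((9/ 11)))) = 1466/ 4455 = 0.33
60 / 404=15 / 101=0.15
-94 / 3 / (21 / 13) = -1222 / 63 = -19.40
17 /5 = 3.40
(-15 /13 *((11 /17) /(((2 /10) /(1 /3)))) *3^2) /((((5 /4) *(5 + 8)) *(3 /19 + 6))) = -4180 /37349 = -0.11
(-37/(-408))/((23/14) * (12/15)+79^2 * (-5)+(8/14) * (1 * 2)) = -0.00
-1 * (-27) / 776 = 27 / 776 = 0.03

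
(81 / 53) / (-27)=-0.06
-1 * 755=-755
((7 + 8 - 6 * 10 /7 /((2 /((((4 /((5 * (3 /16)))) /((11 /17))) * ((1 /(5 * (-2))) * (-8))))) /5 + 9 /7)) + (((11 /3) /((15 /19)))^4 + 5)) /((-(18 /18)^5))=-13578702950293 /28347620625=-479.01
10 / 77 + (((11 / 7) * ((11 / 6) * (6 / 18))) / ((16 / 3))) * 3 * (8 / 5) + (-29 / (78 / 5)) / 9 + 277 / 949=1.08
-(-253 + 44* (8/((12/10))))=-121/3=-40.33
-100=-100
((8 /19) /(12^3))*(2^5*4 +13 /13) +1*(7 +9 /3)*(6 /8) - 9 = -2009 /1368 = -1.47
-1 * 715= -715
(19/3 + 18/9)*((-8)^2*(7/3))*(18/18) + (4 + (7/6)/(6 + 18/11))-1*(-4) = 90187/72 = 1252.60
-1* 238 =-238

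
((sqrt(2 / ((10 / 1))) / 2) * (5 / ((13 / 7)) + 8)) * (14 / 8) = 973 * sqrt(5) / 520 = 4.18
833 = 833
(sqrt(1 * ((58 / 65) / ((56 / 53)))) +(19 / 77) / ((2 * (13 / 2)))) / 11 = 19 / 11011 +sqrt(699335) / 10010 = 0.09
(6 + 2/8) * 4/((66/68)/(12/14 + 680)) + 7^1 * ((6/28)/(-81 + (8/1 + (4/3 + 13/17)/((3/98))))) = 5533696571/315546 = 17536.89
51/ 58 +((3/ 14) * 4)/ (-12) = 164/ 203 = 0.81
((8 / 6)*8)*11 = 352 / 3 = 117.33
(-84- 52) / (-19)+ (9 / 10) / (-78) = 35303 / 4940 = 7.15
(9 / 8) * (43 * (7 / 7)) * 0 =0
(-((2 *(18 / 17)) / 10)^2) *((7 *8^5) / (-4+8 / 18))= 20901888 / 7225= 2892.99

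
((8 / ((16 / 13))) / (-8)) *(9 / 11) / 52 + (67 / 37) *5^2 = 1178867 / 26048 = 45.26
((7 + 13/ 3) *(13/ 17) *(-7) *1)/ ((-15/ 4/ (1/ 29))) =728/ 1305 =0.56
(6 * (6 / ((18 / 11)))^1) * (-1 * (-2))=44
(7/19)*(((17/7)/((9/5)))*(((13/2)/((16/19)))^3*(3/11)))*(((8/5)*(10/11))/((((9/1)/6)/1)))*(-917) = -61819504565/1115136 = -55436.74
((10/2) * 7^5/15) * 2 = 33614/3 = 11204.67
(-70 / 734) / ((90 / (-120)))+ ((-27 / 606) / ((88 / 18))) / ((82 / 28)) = 24884293 / 200606604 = 0.12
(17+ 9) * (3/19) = 78/19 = 4.11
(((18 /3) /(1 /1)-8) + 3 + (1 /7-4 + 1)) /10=-13 /70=-0.19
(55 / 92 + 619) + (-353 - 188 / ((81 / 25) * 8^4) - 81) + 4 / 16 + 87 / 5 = 1938556459 / 9538560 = 203.23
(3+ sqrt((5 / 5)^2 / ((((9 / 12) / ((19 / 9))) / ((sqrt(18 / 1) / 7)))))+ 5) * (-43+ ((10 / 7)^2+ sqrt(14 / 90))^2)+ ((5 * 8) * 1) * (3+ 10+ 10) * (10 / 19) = -2 * (23229675 - (49 * sqrt(35)+ 1500)^2) * (sqrt(133) * 2^(1 / 4)+ 84) / 11344725+ 9200 / 19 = 139.23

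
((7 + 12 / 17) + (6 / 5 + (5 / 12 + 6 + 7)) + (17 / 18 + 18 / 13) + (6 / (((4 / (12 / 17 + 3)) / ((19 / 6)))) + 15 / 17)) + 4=937553 / 19890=47.14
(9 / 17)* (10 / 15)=6 / 17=0.35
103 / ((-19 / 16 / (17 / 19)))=-28016 / 361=-77.61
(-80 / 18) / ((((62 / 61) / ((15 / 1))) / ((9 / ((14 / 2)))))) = -18300 / 217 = -84.33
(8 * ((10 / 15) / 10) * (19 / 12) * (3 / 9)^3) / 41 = 38 / 49815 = 0.00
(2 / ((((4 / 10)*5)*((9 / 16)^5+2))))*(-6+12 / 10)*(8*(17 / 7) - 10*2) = 100663296 / 75467035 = 1.33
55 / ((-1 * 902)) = -5 / 82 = -0.06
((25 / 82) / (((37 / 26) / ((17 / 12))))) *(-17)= -93925 / 18204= -5.16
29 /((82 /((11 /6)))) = 319 /492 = 0.65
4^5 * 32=32768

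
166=166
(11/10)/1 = 1.10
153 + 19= 172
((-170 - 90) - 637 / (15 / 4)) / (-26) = 248 / 15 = 16.53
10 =10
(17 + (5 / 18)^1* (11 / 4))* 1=1279 / 72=17.76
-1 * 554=-554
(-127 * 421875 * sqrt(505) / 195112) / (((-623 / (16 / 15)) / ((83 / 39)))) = 197643750 * sqrt(505) / 197526511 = 22.49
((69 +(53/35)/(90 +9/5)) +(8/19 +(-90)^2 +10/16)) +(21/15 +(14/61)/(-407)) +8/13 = 6440571175346137/788119211880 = 8172.08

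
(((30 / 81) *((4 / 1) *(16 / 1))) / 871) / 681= 640 / 16015077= 0.00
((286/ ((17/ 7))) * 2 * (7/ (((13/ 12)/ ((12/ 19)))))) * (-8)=-2483712/ 323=-7689.51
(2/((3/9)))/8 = 3/4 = 0.75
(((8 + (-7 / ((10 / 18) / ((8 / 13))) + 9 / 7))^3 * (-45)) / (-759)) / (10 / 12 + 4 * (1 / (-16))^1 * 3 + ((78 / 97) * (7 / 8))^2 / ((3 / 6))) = 229389903796104 / 1155383817462875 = 0.20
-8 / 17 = -0.47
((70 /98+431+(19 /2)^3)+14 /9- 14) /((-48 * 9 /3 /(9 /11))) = -643429 /88704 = -7.25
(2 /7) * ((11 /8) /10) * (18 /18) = 11 /280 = 0.04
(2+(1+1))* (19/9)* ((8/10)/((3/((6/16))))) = 0.84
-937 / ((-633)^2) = -937 / 400689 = -0.00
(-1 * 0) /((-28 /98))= 0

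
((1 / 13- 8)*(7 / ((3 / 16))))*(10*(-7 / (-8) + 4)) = -14420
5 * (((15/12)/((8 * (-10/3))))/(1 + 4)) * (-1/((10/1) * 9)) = 1/1920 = 0.00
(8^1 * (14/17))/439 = 112/7463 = 0.02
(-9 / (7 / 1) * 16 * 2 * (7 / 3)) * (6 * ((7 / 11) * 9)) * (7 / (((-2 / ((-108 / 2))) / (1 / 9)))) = -762048 / 11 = -69277.09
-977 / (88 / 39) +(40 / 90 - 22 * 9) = -499391 / 792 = -630.54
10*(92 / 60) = 46 / 3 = 15.33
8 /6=4 /3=1.33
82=82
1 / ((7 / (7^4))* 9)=38.11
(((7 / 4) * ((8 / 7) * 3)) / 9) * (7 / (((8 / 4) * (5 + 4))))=7 / 27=0.26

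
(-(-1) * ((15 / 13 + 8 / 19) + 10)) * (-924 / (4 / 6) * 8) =-31700592 / 247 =-128342.48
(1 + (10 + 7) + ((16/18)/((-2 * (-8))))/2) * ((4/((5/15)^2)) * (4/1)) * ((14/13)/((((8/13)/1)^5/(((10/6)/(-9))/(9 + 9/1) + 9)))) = 566889209887/1990656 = 284775.07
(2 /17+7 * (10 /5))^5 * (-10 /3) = -2654208000000 /1419857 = -1869348.81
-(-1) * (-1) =-1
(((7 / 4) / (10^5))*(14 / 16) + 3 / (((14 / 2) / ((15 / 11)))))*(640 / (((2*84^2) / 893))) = 128595369289 / 5433120000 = 23.67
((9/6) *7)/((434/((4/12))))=1/124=0.01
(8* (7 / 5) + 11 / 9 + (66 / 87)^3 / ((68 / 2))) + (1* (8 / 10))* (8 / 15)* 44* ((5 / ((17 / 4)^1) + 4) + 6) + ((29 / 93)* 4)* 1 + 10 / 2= 26432430032 / 115677027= 228.50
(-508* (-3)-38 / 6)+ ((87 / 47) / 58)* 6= 214018 / 141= 1517.86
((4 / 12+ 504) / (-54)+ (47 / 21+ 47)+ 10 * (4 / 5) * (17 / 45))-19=135631 / 5670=23.92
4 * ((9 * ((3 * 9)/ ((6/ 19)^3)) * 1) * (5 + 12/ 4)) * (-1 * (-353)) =87164172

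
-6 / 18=-1 / 3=-0.33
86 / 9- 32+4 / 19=-3802 / 171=-22.23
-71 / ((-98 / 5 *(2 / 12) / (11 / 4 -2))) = 3195 / 196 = 16.30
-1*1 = -1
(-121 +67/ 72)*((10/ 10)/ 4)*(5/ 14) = -6175/ 576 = -10.72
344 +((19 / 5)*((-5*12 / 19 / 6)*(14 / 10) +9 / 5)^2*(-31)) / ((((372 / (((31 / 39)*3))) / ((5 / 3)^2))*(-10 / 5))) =92081671 / 266760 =345.19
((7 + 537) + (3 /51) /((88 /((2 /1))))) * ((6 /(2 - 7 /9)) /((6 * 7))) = 3662217 /57596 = 63.58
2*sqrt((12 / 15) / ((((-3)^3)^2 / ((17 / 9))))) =4*sqrt(85) / 405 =0.09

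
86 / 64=43 / 32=1.34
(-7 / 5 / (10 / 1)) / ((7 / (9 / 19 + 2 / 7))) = -101 / 6650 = -0.02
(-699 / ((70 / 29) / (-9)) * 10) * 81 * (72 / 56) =132998031 / 49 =2714245.53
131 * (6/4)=393/2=196.50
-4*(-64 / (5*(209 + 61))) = 0.19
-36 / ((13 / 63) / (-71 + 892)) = -1862028 / 13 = -143232.92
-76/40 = -19/10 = -1.90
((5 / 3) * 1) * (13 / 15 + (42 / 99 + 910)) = 16707 / 11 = 1518.82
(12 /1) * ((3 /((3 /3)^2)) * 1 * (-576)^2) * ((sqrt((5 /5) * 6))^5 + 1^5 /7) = 11943936 /7 + 429981696 * sqrt(6) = 1054942030.51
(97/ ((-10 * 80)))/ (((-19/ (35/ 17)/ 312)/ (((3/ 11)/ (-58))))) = -79443/ 4121480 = -0.02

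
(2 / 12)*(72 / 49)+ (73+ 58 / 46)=83968 / 1127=74.51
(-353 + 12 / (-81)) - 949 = -35158 / 27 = -1302.15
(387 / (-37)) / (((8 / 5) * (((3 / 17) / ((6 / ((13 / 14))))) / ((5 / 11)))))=-108.80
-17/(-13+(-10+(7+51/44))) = 1.15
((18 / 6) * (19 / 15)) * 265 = 1007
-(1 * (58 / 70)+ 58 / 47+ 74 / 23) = -199769 / 37835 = -5.28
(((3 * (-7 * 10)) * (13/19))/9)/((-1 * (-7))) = -130/57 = -2.28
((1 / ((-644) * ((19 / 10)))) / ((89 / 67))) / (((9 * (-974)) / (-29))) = -9715 / 4773104532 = -0.00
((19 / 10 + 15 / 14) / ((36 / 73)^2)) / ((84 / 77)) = 762047 / 68040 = 11.20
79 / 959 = 0.08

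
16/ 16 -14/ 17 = 3/ 17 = 0.18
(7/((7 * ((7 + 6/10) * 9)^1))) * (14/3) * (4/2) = 70/513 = 0.14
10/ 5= 2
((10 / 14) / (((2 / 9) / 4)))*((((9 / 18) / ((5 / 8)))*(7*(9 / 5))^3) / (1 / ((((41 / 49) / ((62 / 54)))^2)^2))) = 78822555006033288 / 13581415266125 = 5803.71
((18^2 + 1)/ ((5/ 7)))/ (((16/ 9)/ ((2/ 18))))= 455/ 16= 28.44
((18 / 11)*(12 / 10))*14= 1512 / 55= 27.49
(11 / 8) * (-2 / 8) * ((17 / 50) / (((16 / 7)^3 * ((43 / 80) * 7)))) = -9163 / 3522560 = -0.00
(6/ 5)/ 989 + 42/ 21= 9896/ 4945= 2.00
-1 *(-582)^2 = -338724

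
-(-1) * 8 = 8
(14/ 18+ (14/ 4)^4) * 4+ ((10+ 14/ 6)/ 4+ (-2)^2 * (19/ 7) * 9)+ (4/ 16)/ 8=1419647/ 2016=704.19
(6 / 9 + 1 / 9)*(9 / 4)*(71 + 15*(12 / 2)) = 1127 / 4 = 281.75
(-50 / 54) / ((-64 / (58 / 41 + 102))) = 1.50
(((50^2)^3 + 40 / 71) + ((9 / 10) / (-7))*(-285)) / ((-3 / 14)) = -5177083345661 / 71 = -72916666840.30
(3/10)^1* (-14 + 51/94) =-759/188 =-4.04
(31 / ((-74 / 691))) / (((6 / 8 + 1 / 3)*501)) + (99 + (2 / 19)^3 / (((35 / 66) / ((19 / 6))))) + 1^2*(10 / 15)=301861842173 / 3044794935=99.14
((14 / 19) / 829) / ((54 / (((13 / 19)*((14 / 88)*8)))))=1274 / 88882893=0.00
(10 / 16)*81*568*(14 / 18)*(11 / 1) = 246015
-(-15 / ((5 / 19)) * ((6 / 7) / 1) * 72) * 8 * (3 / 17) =590976 / 119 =4966.18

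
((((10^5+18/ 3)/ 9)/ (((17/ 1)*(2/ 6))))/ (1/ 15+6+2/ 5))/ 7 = 500030/ 11543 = 43.32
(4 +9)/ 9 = 13/ 9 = 1.44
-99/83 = -1.19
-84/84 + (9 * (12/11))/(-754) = -4201/4147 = -1.01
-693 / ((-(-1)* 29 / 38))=-26334 / 29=-908.07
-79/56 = -1.41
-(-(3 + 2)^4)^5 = 95367431640625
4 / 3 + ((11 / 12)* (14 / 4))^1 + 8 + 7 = 19.54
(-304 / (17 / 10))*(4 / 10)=-1216 / 17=-71.53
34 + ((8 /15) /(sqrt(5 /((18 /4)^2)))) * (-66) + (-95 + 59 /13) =-792 * sqrt(5) /25 - 734 /13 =-127.30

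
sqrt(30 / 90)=sqrt(3) / 3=0.58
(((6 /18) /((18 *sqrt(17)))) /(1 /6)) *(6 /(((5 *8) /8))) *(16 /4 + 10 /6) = 2 *sqrt(17) /45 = 0.18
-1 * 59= -59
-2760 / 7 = -394.29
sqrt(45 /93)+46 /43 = 1.77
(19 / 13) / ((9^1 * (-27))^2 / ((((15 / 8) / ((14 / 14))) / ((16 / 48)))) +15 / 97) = 485 / 3483597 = 0.00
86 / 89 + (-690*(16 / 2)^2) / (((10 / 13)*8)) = -638578 / 89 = -7175.03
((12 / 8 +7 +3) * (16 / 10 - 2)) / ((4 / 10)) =-23 / 2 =-11.50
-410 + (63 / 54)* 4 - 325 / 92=-408.87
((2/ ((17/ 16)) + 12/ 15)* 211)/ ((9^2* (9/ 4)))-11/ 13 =606667/ 268515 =2.26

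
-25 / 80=-5 / 16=-0.31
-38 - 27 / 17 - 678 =-12199 / 17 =-717.59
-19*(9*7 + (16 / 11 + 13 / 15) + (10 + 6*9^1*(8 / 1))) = -1590452 / 165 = -9639.10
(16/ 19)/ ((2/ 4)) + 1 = 2.68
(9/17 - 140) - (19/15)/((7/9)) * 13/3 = -87184/595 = -146.53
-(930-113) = -817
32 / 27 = 1.19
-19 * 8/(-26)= 76/13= 5.85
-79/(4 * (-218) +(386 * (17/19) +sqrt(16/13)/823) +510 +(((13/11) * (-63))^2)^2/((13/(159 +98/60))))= -2043976808423183228708466039830/9824400063073946951653233233055339597 +2012498665247078800 * sqrt(13)/9824400063073946951653233233055339597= -0.00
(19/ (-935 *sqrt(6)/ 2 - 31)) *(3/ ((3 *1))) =1178/ 2620753 - 17765 *sqrt(6)/ 2620753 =-0.02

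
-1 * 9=-9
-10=-10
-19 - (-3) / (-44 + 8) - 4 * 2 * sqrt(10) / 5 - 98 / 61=-15145 / 732 - 8 * sqrt(10) / 5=-25.75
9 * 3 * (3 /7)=81 /7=11.57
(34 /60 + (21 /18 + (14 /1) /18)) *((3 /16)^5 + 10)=1184918339 /47185920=25.11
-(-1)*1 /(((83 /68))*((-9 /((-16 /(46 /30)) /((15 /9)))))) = 1088 /1909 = 0.57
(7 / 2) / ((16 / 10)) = 35 / 16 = 2.19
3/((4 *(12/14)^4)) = 2401/1728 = 1.39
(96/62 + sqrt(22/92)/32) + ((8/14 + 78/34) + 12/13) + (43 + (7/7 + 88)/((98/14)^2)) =50.17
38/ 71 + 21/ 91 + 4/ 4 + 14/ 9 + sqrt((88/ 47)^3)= 176 * sqrt(1034)/ 2209 + 27592/ 8307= 5.88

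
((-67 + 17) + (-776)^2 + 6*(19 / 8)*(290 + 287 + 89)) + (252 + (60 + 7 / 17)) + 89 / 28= 291279675 / 476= 611932.09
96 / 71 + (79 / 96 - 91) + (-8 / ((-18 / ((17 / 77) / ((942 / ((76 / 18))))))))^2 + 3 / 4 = -1726848094137488909 / 19606570232645088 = -88.07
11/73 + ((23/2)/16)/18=8015/42048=0.19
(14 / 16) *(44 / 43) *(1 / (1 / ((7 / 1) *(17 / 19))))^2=1090397 / 31046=35.12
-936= -936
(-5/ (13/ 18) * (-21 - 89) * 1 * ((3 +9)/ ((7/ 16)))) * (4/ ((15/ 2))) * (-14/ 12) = -168960/ 13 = -12996.92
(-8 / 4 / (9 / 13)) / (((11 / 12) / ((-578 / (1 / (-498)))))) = -9978592 / 11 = -907144.73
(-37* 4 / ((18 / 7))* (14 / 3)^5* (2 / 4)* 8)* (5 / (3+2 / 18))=-198994880 / 243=-818908.97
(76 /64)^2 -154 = -39063 /256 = -152.59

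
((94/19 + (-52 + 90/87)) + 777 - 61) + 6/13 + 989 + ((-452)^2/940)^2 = 19342969047913/395576675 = 48898.15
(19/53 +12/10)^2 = 170569/70225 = 2.43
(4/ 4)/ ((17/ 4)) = 4/ 17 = 0.24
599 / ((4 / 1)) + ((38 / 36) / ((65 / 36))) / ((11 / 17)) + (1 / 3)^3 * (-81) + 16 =468049 / 2860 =163.65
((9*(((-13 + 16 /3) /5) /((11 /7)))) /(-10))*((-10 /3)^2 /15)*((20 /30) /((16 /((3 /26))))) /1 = 161 /51480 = 0.00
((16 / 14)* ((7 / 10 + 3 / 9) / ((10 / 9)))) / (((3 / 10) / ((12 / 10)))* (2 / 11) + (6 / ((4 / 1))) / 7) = 1023 / 250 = 4.09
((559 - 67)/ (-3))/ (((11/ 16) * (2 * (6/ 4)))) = -2624/ 33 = -79.52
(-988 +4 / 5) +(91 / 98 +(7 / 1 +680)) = -20949 / 70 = -299.27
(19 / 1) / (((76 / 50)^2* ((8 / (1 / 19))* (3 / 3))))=625 / 11552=0.05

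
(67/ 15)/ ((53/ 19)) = 1273/ 795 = 1.60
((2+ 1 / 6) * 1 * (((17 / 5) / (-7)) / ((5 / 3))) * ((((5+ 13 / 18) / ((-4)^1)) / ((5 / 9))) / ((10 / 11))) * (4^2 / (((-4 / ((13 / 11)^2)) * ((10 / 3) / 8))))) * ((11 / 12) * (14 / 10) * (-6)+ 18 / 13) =728848497 / 4812500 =151.45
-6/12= -1/2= -0.50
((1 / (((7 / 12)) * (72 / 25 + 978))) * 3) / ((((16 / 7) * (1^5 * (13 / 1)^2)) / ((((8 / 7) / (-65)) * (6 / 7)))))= -90 / 439977811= -0.00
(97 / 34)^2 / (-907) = -9409 / 1048492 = -0.01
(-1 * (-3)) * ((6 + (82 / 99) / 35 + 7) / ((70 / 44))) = 90254 / 3675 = 24.56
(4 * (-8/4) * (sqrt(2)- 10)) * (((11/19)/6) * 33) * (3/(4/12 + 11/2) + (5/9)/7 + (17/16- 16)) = -8747453/2394 + 8747453 * sqrt(2)/23940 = -3137.17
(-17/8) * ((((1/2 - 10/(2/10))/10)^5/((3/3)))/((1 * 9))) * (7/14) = 17963145387/51200000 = 350.84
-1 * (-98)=98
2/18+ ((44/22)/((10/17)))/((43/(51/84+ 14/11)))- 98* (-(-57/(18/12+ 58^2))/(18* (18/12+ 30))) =3090788711/12034624140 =0.26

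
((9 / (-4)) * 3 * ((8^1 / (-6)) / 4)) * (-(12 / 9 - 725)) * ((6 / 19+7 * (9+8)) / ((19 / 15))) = 221474565 / 1444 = 153375.74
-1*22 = -22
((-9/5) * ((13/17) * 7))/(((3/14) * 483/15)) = -546/391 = -1.40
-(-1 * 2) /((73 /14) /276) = 7728 /73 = 105.86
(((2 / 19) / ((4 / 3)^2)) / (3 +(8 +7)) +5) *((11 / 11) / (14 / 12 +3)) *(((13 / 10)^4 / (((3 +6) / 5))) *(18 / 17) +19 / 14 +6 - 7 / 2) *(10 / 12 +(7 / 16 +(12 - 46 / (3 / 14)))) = -1384076822427 / 1033600000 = -1339.08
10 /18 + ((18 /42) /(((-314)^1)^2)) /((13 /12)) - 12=-231034996 /20187531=-11.44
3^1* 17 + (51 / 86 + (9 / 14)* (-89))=-1692 / 301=-5.62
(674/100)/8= 337/400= 0.84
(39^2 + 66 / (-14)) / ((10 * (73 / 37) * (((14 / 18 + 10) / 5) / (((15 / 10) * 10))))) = 26508465 / 49567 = 534.80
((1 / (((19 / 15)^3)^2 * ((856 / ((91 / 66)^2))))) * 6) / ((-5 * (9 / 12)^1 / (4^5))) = -536608800000 / 609103021307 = -0.88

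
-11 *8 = -88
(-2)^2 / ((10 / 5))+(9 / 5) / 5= 59 / 25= 2.36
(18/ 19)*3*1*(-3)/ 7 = -162/ 133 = -1.22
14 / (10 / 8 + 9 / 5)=280 / 61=4.59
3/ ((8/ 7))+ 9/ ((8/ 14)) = 147/ 8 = 18.38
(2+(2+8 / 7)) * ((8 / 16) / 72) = 1 / 28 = 0.04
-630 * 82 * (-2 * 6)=619920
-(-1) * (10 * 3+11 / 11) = 31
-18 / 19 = -0.95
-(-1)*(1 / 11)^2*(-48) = -48 / 121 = -0.40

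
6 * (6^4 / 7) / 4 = 1944 / 7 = 277.71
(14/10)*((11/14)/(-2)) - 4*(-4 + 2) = 149/20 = 7.45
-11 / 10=-1.10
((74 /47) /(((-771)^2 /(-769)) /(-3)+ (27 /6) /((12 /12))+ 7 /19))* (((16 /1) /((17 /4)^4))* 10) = 88573050880 /30115751366437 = 0.00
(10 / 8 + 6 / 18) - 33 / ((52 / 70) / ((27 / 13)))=-183899 / 2028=-90.68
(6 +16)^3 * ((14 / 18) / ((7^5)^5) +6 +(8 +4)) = 330473026181923931247790024 / 1724231082425097729609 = 191664.00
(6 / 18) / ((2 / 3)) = 1 / 2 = 0.50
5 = 5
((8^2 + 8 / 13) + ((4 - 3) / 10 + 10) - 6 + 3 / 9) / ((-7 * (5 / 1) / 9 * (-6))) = 2.96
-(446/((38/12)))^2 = -7160976/361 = -19836.50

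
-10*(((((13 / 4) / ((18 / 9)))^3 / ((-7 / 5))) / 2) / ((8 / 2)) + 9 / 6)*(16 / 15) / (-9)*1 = 1.32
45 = 45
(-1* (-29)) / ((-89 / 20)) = -580 / 89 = -6.52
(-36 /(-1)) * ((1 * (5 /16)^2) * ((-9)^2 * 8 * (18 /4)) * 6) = 492075 /8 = 61509.38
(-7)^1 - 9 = -16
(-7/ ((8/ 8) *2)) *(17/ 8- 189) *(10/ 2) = 52325/ 16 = 3270.31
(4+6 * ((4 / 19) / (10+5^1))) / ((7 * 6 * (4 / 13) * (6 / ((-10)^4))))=630500 / 1197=526.73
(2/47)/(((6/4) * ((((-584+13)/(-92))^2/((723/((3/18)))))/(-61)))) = -2986302336/15323927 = -194.88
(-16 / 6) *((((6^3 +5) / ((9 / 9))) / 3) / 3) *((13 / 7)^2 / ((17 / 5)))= -87880 / 1323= -66.42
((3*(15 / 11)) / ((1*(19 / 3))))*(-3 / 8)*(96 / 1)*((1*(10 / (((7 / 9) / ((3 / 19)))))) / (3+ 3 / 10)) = -14.31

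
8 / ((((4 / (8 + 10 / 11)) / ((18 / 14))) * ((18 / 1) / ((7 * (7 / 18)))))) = 343 / 99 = 3.46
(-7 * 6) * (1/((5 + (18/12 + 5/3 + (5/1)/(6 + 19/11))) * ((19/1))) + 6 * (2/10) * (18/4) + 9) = -51674364/85405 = -605.05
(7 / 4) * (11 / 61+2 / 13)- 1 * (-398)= 398.58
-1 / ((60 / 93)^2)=-961 / 400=-2.40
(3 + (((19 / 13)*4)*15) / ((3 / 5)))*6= 11634 / 13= 894.92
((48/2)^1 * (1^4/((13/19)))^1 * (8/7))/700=0.06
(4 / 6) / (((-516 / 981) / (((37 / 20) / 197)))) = -0.01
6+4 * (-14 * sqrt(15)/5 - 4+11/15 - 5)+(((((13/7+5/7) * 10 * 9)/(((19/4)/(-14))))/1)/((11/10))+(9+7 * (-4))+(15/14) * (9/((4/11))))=-112295989/175560 - 56 * sqrt(15)/5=-683.02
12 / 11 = 1.09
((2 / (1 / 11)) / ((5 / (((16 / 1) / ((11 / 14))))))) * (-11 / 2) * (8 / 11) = -1792 / 5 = -358.40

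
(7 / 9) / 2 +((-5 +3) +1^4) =-11 / 18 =-0.61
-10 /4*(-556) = 1390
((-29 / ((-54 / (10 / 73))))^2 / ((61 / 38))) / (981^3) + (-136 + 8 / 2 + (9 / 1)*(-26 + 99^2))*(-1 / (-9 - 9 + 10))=19652475567628807429363 / 1789781821443147528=10980.38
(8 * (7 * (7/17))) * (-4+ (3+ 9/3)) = 46.12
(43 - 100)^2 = 3249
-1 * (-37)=37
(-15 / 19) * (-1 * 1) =15 / 19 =0.79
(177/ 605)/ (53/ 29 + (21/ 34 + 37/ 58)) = 87261/ 919600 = 0.09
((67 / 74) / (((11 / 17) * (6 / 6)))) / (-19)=-1139 / 15466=-0.07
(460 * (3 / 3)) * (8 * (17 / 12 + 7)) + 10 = 92950 / 3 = 30983.33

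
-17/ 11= -1.55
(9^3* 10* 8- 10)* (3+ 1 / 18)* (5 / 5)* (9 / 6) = 1603525 / 6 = 267254.17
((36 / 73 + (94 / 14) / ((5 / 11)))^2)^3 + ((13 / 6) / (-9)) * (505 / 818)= 155453861417359709195646813714047 / 12288319378258323570187500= 12650538.83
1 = 1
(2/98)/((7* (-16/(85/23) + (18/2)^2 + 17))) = 85/2730966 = 0.00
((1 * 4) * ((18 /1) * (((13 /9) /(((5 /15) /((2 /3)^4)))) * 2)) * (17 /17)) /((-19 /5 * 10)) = -1664 /513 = -3.24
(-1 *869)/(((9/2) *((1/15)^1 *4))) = -4345/6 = -724.17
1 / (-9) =-1 / 9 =-0.11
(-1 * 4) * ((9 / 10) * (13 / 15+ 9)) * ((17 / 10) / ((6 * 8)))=-629 / 500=-1.26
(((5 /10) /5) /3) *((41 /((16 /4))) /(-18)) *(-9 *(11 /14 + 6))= 779 /672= 1.16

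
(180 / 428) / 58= 45 / 6206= 0.01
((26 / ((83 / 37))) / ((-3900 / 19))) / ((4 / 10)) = -703 / 4980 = -0.14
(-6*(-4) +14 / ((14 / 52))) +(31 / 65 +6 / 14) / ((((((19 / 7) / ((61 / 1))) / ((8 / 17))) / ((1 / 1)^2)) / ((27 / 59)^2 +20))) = 19698441764 / 73083595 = 269.53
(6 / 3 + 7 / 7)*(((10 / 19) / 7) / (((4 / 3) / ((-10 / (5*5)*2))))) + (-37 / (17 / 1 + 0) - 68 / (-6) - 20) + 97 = 583484 / 6783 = 86.02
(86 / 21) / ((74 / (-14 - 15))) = -1247 / 777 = -1.60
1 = 1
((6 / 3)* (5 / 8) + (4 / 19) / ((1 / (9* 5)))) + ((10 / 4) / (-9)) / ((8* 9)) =10.72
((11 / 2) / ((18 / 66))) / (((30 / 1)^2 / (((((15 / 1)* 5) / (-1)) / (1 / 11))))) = -1331 / 72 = -18.49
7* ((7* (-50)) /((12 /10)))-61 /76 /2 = -931183 /456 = -2042.07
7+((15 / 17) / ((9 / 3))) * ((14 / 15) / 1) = 371 / 51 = 7.27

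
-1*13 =-13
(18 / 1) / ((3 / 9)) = 54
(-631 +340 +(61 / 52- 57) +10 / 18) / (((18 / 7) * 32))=-1134385 / 269568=-4.21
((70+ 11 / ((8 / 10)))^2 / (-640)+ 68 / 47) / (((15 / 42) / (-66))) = 211515381 / 120320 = 1757.94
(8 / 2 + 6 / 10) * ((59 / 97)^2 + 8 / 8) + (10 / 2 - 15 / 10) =184451 / 18818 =9.80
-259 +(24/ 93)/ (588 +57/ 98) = -463119965/ 1788111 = -259.00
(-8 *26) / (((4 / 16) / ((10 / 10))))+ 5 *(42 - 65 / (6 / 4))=-2516 / 3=-838.67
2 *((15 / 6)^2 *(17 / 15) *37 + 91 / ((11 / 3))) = 37871 / 66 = 573.80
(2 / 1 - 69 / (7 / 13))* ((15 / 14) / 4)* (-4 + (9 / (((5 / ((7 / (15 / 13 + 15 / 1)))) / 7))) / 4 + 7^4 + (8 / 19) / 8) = -24142951563 / 297920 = -81038.37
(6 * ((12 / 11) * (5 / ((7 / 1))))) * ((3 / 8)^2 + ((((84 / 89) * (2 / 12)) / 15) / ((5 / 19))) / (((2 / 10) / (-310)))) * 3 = -4308075 / 4984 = -864.38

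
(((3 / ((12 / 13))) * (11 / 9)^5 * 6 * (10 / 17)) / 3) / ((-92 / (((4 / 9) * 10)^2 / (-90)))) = 418732600 / 16831267911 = 0.02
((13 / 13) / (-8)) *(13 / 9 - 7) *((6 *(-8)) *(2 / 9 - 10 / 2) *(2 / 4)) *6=4300 / 9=477.78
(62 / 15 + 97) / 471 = 1517 / 7065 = 0.21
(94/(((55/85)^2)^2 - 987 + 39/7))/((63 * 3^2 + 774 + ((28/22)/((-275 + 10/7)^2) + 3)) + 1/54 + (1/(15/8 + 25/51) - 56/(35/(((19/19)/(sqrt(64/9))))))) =-0.00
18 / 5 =3.60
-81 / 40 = -2.02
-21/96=-7/32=-0.22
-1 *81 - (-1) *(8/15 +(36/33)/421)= -5589437/69465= -80.46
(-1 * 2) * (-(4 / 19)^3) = 128 / 6859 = 0.02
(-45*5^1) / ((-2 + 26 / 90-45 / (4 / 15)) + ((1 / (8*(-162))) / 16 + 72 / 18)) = 23328000 / 17258693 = 1.35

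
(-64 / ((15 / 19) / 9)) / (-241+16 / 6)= 10944 / 3575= 3.06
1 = 1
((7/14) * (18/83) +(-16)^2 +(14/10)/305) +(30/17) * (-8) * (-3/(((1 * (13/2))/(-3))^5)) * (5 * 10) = 169185782739386/798938995075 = 211.76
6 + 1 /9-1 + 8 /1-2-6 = 5.11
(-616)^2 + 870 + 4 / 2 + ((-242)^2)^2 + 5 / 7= 24010856973 / 7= 3430122424.71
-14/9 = -1.56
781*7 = 5467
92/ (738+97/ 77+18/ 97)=687148/ 5522917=0.12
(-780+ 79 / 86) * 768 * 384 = -229760452.47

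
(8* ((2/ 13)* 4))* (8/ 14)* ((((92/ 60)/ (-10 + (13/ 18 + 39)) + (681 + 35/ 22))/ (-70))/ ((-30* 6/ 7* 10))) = 0.11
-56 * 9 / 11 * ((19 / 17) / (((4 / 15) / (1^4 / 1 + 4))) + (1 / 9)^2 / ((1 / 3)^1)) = -539602 / 561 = -961.86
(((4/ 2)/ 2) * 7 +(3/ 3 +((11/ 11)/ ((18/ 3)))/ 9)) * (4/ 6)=433/ 81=5.35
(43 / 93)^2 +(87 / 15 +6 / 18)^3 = 749012543 / 3243375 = 230.94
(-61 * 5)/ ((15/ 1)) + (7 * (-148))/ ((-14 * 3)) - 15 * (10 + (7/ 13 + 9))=-11261/ 39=-288.74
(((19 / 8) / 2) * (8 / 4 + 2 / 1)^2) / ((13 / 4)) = 76 / 13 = 5.85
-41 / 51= -0.80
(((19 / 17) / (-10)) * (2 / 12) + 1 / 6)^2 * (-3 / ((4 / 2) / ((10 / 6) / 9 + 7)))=-0.24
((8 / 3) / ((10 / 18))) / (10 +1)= 24 / 55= 0.44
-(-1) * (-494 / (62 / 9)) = -71.71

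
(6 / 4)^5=243 / 32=7.59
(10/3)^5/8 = 12500/243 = 51.44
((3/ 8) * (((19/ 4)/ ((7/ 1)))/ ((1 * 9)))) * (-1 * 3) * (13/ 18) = -247/ 4032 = -0.06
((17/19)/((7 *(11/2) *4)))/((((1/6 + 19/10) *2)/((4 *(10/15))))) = 170/45353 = 0.00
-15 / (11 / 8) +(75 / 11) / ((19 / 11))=-1455 / 209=-6.96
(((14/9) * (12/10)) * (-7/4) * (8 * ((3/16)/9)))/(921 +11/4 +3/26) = -182/308835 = -0.00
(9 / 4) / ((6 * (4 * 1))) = 3 / 32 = 0.09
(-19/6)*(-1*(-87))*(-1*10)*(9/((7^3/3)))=74385/343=216.87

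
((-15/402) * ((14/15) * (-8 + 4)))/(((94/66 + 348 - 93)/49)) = 7546/283477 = 0.03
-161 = -161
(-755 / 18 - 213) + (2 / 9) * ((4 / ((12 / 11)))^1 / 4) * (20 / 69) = -949703 / 3726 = -254.89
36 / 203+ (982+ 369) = 274289 / 203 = 1351.18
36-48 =-12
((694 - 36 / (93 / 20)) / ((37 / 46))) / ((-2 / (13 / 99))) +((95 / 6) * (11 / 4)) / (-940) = -56.06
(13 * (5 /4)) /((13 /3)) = 15 /4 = 3.75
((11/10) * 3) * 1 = 33/10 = 3.30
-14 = -14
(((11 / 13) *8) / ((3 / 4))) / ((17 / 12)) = 1408 / 221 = 6.37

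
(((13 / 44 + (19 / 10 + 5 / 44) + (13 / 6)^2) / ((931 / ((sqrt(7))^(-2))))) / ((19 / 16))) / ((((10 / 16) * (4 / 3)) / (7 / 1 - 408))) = -907864 / 2084775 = -0.44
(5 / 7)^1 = 5 / 7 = 0.71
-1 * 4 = -4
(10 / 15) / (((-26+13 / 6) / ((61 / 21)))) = -244 / 3003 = -0.08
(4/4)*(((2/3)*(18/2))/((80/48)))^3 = 5832/125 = 46.66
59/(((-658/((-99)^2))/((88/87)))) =-8481132/9541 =-888.91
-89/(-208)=89/208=0.43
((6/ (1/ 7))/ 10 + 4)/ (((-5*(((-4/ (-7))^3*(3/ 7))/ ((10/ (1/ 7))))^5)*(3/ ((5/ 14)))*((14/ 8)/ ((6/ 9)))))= -701324150589573481289375/ 18345885696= -38227870935797.06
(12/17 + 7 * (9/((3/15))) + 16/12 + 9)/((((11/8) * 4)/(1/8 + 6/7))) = 20785/357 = 58.22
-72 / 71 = -1.01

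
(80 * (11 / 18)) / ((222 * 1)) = 220 / 999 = 0.22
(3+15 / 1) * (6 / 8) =27 / 2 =13.50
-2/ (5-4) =-2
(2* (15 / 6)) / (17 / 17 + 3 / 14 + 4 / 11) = 770 / 243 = 3.17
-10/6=-5/3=-1.67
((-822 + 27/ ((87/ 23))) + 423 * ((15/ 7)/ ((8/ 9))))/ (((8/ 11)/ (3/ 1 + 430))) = 1584692967/ 12992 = 121974.52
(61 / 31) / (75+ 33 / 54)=1098 / 42191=0.03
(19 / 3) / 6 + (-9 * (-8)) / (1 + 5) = 235 / 18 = 13.06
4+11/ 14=67/ 14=4.79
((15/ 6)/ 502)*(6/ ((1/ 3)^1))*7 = 315/ 502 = 0.63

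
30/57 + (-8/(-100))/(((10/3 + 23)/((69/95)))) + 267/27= 17591101/1688625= 10.42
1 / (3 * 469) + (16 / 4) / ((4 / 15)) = 21106 / 1407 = 15.00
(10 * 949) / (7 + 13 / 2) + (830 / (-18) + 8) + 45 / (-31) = 555266 / 837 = 663.40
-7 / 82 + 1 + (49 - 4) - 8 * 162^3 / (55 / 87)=-242642998941 / 4510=-53801108.41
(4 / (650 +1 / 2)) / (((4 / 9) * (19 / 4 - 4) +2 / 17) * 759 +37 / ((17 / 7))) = 0.00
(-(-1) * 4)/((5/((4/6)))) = 8/15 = 0.53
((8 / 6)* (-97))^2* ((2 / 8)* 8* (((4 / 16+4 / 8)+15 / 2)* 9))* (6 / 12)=1241988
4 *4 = 16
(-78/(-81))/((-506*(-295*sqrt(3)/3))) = 13*sqrt(3)/2015145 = 0.00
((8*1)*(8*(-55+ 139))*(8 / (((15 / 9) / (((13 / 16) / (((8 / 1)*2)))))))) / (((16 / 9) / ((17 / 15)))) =41769 / 50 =835.38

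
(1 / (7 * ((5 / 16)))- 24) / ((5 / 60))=-9888 / 35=-282.51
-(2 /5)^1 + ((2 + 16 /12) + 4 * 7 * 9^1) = 3824 /15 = 254.93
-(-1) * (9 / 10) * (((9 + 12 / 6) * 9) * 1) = 891 / 10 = 89.10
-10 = -10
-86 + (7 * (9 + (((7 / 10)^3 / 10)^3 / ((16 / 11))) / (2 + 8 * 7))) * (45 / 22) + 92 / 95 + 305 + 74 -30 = 392.83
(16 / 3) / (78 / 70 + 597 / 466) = 260960 / 117207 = 2.23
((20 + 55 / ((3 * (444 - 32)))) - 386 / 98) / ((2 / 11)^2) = 118026667 / 242256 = 487.20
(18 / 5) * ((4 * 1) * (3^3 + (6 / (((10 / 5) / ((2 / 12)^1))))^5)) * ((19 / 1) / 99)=3287 / 44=74.70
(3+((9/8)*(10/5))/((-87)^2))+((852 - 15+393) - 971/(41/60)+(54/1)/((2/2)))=-18478411/137924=-133.98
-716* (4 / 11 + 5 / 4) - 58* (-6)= -8881 / 11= -807.36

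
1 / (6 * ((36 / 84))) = 7 / 18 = 0.39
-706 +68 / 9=-6286 / 9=-698.44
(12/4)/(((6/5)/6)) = 15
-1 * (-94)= 94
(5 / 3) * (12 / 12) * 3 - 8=-3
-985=-985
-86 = -86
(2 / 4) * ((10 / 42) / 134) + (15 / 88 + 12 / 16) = 114077 / 123816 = 0.92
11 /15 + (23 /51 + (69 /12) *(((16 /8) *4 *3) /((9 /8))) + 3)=32347 /255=126.85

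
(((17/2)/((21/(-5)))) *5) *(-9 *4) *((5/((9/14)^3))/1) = 1666000/243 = 6855.97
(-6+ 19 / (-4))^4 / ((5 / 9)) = 30769209 / 1280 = 24038.44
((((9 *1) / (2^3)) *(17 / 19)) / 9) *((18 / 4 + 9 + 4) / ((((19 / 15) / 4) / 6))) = 26775 / 722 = 37.08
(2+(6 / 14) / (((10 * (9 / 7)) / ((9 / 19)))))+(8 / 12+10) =7229 / 570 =12.68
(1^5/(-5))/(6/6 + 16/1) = -1/85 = -0.01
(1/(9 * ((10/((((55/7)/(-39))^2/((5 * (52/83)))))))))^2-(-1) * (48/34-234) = -232.59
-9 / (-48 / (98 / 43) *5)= 147 / 1720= 0.09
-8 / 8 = -1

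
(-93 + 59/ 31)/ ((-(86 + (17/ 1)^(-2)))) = 816136/ 770505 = 1.06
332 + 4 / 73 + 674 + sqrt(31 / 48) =sqrt(93) / 12 + 73442 / 73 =1006.86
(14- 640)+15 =-611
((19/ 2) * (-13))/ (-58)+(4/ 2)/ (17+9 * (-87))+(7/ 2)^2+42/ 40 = 3426887/ 222140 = 15.43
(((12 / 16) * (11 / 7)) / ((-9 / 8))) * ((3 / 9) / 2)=-11 / 63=-0.17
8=8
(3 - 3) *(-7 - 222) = 0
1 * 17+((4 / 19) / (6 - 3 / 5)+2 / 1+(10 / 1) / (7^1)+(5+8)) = 120182 / 3591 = 33.47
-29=-29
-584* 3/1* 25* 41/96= -74825/4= -18706.25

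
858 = 858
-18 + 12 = -6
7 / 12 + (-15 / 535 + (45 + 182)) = 227.56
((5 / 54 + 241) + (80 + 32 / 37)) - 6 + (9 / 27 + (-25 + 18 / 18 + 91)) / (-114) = 11971955 / 37962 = 315.37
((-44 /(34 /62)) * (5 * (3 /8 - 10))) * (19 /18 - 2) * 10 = -656425 /18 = -36468.06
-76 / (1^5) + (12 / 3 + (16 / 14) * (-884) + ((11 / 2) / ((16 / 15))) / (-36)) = -2909569 / 2688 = -1082.43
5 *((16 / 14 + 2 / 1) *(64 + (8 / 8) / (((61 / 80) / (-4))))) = 56320 / 61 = 923.28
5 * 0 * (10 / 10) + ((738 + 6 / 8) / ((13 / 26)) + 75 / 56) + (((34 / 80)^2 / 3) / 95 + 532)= 6418601023 / 3192000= 2010.84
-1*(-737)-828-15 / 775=-14108 / 155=-91.02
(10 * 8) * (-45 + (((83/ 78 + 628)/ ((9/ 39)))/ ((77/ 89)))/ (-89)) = -4457480/ 693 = -6432.15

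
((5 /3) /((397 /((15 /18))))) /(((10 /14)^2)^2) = 2401 /178650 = 0.01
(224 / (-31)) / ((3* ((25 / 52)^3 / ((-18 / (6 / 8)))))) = 251969536 / 484375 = 520.20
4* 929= 3716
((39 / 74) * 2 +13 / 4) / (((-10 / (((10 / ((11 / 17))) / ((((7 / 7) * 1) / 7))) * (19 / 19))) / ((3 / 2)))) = -227409 / 3256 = -69.84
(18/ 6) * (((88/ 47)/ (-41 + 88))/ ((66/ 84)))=336/ 2209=0.15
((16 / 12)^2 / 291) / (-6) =-8 / 7857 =-0.00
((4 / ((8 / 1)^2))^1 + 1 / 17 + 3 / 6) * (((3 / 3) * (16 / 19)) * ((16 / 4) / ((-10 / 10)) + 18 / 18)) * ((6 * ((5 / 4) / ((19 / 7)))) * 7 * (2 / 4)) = -372645 / 24548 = -15.18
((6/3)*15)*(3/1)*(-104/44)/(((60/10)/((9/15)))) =-234/11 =-21.27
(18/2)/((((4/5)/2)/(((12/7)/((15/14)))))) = 36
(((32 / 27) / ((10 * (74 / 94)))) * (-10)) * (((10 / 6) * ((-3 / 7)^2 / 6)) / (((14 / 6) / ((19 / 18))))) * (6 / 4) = -0.05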